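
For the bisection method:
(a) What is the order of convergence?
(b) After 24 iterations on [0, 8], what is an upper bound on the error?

(a) Bisection has linear (order 1) convergence; the error is halved each step.

(b) Error bound = (b-a)/2^n = (8 - 0)/2^{24}
    = 8/2^{24}

(a) 1 (linear); (b) error ≤ 4.77e-07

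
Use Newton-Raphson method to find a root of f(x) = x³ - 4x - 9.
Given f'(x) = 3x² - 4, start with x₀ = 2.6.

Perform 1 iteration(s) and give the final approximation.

f(x) = x³ - 4x - 9
f'(x) = 3x² - 4
x₀ = 2.6

Newton-Raphson formula: x_{n+1} = x_n - f(x_n)/f'(x_n)

Iteration 1:
  f(2.600000) = -1.824000
  f'(2.600000) = 16.280000
  x_1 = 2.600000 - (-1.824000)/16.280000 = 2.712039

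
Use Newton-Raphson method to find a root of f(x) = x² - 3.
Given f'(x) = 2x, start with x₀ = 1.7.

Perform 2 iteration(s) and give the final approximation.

f(x) = x² - 3
f'(x) = 2x
x₀ = 1.7

Newton-Raphson formula: x_{n+1} = x_n - f(x_n)/f'(x_n)

Iteration 1:
  f(1.700000) = -0.110000
  f'(1.700000) = 3.400000
  x_1 = 1.700000 - (-0.110000)/3.400000 = 1.732353
Iteration 2:
  f(1.732353) = 0.001047
  f'(1.732353) = 3.464706
  x_2 = 1.732353 - 0.001047/3.464706 = 1.732051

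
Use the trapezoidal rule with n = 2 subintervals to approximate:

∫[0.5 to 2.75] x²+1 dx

f(x) = x²+1
a = 0.5, b = 2.75, n = 2
h = (b - a)/n = 1.125000

Trapezoidal rule: (h/2)[f(x₀) + 2f(x₁) + 2f(x₂) + ... + f(xₙ)]

x_0 = 0.5000, f(x_0) = 1.250000, coefficient = 1
x_1 = 1.6250, f(x_1) = 3.640625, coefficient = 2
x_2 = 2.7500, f(x_2) = 8.562500, coefficient = 1

I ≈ (1.125000/2) × 17.093750 = 9.615234
Exact value: 9.140625
Error: 0.474609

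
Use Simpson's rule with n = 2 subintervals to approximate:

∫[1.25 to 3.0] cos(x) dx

f(x) = cos(x)
a = 1.25, b = 3.0, n = 2
h = (b - a)/n = 0.875000

Simpson's rule: (h/3)[f(x₀) + 4f(x₁) + 2f(x₂) + ... + f(xₙ)]

x_0 = 1.2500, f(x_0) = 0.315322, coefficient = 1
x_1 = 2.1250, f(x_1) = -0.526266, coefficient = 4
x_2 = 3.0000, f(x_2) = -0.989992, coefficient = 1

I ≈ (0.875000/3) × -2.779735 = -0.810756
Exact value: -0.807865
Error: 0.002892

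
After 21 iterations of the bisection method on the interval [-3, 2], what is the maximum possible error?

Bisection error bound: |error| ≤ (b-a)/2^n
|error| ≤ (2 - (-3))/2^21 = 5/2^21
|error| ≤ 0.0000023842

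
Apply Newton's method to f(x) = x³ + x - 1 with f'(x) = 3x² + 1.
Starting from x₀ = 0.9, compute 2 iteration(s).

f(x) = x³ + x - 1
f'(x) = 3x² + 1
x₀ = 0.9

Newton-Raphson formula: x_{n+1} = x_n - f(x_n)/f'(x_n)

Iteration 1:
  f(0.900000) = 0.629000
  f'(0.900000) = 3.430000
  x_1 = 0.900000 - 0.629000/3.430000 = 0.716618
Iteration 2:
  f(0.716618) = 0.084631
  f'(0.716618) = 2.540624
  x_2 = 0.716618 - 0.084631/2.540624 = 0.683307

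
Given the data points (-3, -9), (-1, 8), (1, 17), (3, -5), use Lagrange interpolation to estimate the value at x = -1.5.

Lagrange interpolation formula:
P(x) = Σ yᵢ × Lᵢ(x)
where Lᵢ(x) = Π_{j≠i} (x - xⱼ)/(xᵢ - xⱼ)

L_0(-1.5) = (-1.5 - (-1))/(-3 - (-1)) × (-1.5 - 1)/(-3 - 1) × (-1.5 - 3)/(-3 - 3) = 0.117188
L_1(-1.5) = (-1.5 - (-3))/(-1 - (-3)) × (-1.5 - 1)/(-1 - 1) × (-1.5 - 3)/(-1 - 3) = 1.054688
L_2(-1.5) = (-1.5 - (-3))/(1 - (-3)) × (-1.5 - (-1))/(1 - (-1)) × (-1.5 - 3)/(1 - 3) = -0.210938
L_3(-1.5) = (-1.5 - (-3))/(3 - (-3)) × (-1.5 - (-1))/(3 - (-1)) × (-1.5 - 1)/(3 - 1) = 0.039062

P(-1.5) = (-9)×L_0(-1.5) + 8×L_1(-1.5) + 17×L_2(-1.5) + (-5)×L_3(-1.5)
P(-1.5) = 3.601562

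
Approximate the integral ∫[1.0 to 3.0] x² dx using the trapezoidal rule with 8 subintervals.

f(x) = x²
a = 1.0, b = 3.0, n = 8
h = (b - a)/n = 0.250000

Trapezoidal rule: (h/2)[f(x₀) + 2f(x₁) + 2f(x₂) + ... + f(xₙ)]

x_0 = 1.0000, f(x_0) = 1.000000, coefficient = 1
x_1 = 1.2500, f(x_1) = 1.562500, coefficient = 2
x_2 = 1.5000, f(x_2) = 2.250000, coefficient = 2
x_3 = 1.7500, f(x_3) = 3.062500, coefficient = 2
x_4 = 2.0000, f(x_4) = 4.000000, coefficient = 2
x_5 = 2.2500, f(x_5) = 5.062500, coefficient = 2
x_6 = 2.5000, f(x_6) = 6.250000, coefficient = 2
x_7 = 2.7500, f(x_7) = 7.562500, coefficient = 2
x_8 = 3.0000, f(x_8) = 9.000000, coefficient = 1

I ≈ (0.250000/2) × 69.500000 = 8.687500
Exact value: 8.666667
Error: 0.020833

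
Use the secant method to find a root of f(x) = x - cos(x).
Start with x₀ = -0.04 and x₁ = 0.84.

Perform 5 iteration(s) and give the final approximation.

f(x) = x - cos(x)
x₀ = -0.04, x₁ = 0.84

Secant formula: x_{n+1} = x_n - f(x_n)(x_n - x_{n-1})/(f(x_n) - f(x_{n-1}))

Iteration 1:
  f(-0.040000) = -1.039200
  f(0.840000) = 0.172537
  x_2 = 0.840000 - 0.172537×(0.840000 - (-0.040000))/(0.172537 - (-1.039200))
       = 0.714698
Iteration 2:
  f(0.840000) = 0.172537
  f(0.714698) = -0.040593
  x_3 = 0.714698 - (-0.040593)×(0.714698 - 0.840000)/(-0.040593 - 0.172537)
       = 0.738563
Iteration 3:
  f(0.714698) = -0.040593
  f(0.738563) = -0.000873
  x_4 = 0.738563 - (-0.000873)×(0.738563 - 0.714698)/(-0.000873 - (-0.040593))
       = 0.739088
Iteration 4:
  f(0.738563) = -0.000873
  f(0.739088) = 0.000005
  x_5 = 0.739088 - 0.000005×(0.739088 - 0.738563)/(0.000005 - (-0.000873))
       = 0.739085
Iteration 5:
  f(0.739088) = 0.000005
  f(0.739085) = 0.000000
  x_6 = 0.739085 - 0.000000×(0.739085 - 0.739088)/(0.000000 - 0.000005)
       = 0.739085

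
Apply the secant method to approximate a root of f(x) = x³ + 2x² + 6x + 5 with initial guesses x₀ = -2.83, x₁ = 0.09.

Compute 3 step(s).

f(x) = x³ + 2x² + 6x + 5
x₀ = -2.83, x₁ = 0.09

Secant formula: x_{n+1} = x_n - f(x_n)(x_n - x_{n-1})/(f(x_n) - f(x_{n-1}))

Iteration 1:
  f(-2.830000) = -18.627387
  f(0.090000) = 5.556929
  x_2 = 0.090000 - 5.556929×(0.090000 - (-2.830000))/(5.556929 - (-18.627387))
       = -0.580940
Iteration 2:
  f(0.090000) = 5.556929
  f(-0.580940) = 1.993279
  x_3 = -0.580940 - 1.993279×(-0.580940 - 0.090000)/(1.993279 - 5.556929)
       = -0.956222
Iteration 3:
  f(-0.580940) = 1.993279
  f(-0.956222) = 0.217059
  x_4 = -0.956222 - 0.217059×(-0.956222 - (-0.580940))/(0.217059 - 1.993279)
       = -1.002082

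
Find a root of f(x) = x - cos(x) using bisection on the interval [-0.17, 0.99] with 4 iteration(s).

f(x) = x - cos(x)
Initial interval: [-0.17, 0.99]

Iteration 1:
  c_1 = (-0.170000 + 0.990000)/2 = 0.410000
  f(c_1) = f(0.410000) = -0.507121
  f(a) × f(c) ≥ 0, new interval: [0.410000, 0.990000]
Iteration 2:
  c_2 = (0.410000 + 0.990000)/2 = 0.700000
  f(c_2) = f(0.700000) = -0.064842
  f(a) × f(c) ≥ 0, new interval: [0.700000, 0.990000]
Iteration 3:
  c_3 = (0.700000 + 0.990000)/2 = 0.845000
  f(c_3) = f(0.845000) = 0.181269
  f(a) × f(c) < 0, new interval: [0.700000, 0.845000]
Iteration 4:
  c_4 = (0.700000 + 0.845000)/2 = 0.772500
  f(c_4) = f(0.772500) = 0.056332
  f(a) × f(c) < 0, new interval: [0.700000, 0.772500]

After 4 iteration(s), the approximation is c_4 = 0.772500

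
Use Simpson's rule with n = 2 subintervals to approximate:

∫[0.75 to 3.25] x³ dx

f(x) = x³
a = 0.75, b = 3.25, n = 2
h = (b - a)/n = 1.250000

Simpson's rule: (h/3)[f(x₀) + 4f(x₁) + 2f(x₂) + ... + f(xₙ)]

x_0 = 0.7500, f(x_0) = 0.421875, coefficient = 1
x_1 = 2.0000, f(x_1) = 8.000000, coefficient = 4
x_2 = 3.2500, f(x_2) = 34.328125, coefficient = 1

I ≈ (1.250000/3) × 66.750000 = 27.812500
Exact value: 27.812500
Error: 0.000000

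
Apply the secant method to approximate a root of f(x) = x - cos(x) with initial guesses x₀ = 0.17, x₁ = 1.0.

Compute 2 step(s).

f(x) = x - cos(x)
x₀ = 0.17, x₁ = 1.0

Secant formula: x_{n+1} = x_n - f(x_n)(x_n - x_{n-1})/(f(x_n) - f(x_{n-1}))

Iteration 1:
  f(0.170000) = -0.815585
  f(1.000000) = 0.459698
  x_2 = 1.000000 - 0.459698×(1.000000 - 0.170000)/(0.459698 - (-0.815585))
       = 0.700812
Iteration 2:
  f(1.000000) = 0.459698
  f(0.700812) = -0.063507
  x_3 = 0.700812 - (-0.063507)×(0.700812 - 1.000000)/(-0.063507 - 0.459698)
       = 0.737128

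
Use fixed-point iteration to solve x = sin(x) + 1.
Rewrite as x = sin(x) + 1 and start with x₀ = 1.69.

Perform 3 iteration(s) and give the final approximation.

Equation: x = sin(x) + 1
Fixed-point form: x = sin(x) + 1
x₀ = 1.69

x_1 = g(1.690000) = 1.992904
x_2 = g(1.992904) = 1.912228
x_3 = g(1.912228) = 1.942276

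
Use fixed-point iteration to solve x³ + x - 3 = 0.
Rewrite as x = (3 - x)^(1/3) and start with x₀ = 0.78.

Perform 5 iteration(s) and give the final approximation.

Equation: x³ + x - 3 = 0
Fixed-point form: x = (3 - x)^(1/3)
x₀ = 0.78

x_1 = g(0.780000) = 1.304521
x_2 = g(1.304521) = 1.192424
x_3 = g(1.192424) = 1.218145
x_4 = g(1.218145) = 1.212339
x_5 = g(1.212339) = 1.213654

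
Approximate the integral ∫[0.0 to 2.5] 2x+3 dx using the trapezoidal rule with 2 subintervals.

f(x) = 2x+3
a = 0.0, b = 2.5, n = 2
h = (b - a)/n = 1.250000

Trapezoidal rule: (h/2)[f(x₀) + 2f(x₁) + 2f(x₂) + ... + f(xₙ)]

x_0 = 0.0000, f(x_0) = 3.000000, coefficient = 1
x_1 = 1.2500, f(x_1) = 5.500000, coefficient = 2
x_2 = 2.5000, f(x_2) = 8.000000, coefficient = 1

I ≈ (1.250000/2) × 22.000000 = 13.750000
Exact value: 13.750000
Error: 0.000000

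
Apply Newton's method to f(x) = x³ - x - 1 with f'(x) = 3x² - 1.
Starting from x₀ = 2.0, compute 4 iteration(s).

f(x) = x³ - x - 1
f'(x) = 3x² - 1
x₀ = 2.0

Newton-Raphson formula: x_{n+1} = x_n - f(x_n)/f'(x_n)

Iteration 1:
  f(2.000000) = 5.000000
  f'(2.000000) = 11.000000
  x_1 = 2.000000 - 5.000000/11.000000 = 1.545455
Iteration 2:
  f(1.545455) = 1.145755
  f'(1.545455) = 6.165289
  x_2 = 1.545455 - 1.145755/6.165289 = 1.359615
Iteration 3:
  f(1.359615) = 0.153705
  f'(1.359615) = 4.545658
  x_3 = 1.359615 - 0.153705/4.545658 = 1.325801
Iteration 4:
  f(1.325801) = 0.004625
  f'(1.325801) = 4.273248
  x_4 = 1.325801 - 0.004625/4.273248 = 1.324719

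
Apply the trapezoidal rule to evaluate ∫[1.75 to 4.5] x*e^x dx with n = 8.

f(x) = x*e^x
a = 1.75, b = 4.5, n = 8
h = (b - a)/n = 0.343750

Trapezoidal rule: (h/2)[f(x₀) + 2f(x₁) + 2f(x₂) + ... + f(xₙ)]

x_0 = 1.7500, f(x_0) = 10.070555, coefficient = 1
x_1 = 2.0938, f(x_1) = 16.991390, coefficient = 2
x_2 = 2.4375, f(x_2) = 27.895710, coefficient = 2
x_3 = 2.7812, f(x_3) = 44.887101, coefficient = 2
x_4 = 3.1250, f(x_4) = 71.124672, coefficient = 2
x_5 = 3.4688, f(x_5) = 111.335070, coefficient = 2
x_6 = 3.8125, f(x_6) = 172.566927, coefficient = 2
x_7 = 4.1562, f(x_7) = 265.300521, coefficient = 2
x_8 = 4.5000, f(x_8) = 405.077091, coefficient = 1

I ≈ (0.343750/2) × 1835.350426 = 315.450854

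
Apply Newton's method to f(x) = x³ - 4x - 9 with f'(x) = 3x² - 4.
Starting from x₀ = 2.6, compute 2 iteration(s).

f(x) = x³ - 4x - 9
f'(x) = 3x² - 4
x₀ = 2.6

Newton-Raphson formula: x_{n+1} = x_n - f(x_n)/f'(x_n)

Iteration 1:
  f(2.600000) = -1.824000
  f'(2.600000) = 16.280000
  x_1 = 2.600000 - (-1.824000)/16.280000 = 2.712039
Iteration 2:
  f(2.712039) = 0.099318
  f'(2.712039) = 18.065472
  x_2 = 2.712039 - 0.099318/18.065472 = 2.706542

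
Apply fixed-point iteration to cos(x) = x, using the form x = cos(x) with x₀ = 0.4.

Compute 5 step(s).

Equation: cos(x) = x
Fixed-point form: x = cos(x)
x₀ = 0.4

x_1 = g(0.400000) = 0.921061
x_2 = g(0.921061) = 0.604976
x_3 = g(0.604976) = 0.822516
x_4 = g(0.822516) = 0.680380
x_5 = g(0.680380) = 0.777334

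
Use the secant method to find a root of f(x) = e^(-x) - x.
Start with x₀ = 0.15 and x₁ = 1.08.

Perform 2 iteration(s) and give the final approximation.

f(x) = e^(-x) - x
x₀ = 0.15, x₁ = 1.08

Secant formula: x_{n+1} = x_n - f(x_n)(x_n - x_{n-1})/(f(x_n) - f(x_{n-1}))

Iteration 1:
  f(0.150000) = 0.710708
  f(1.080000) = -0.740404
  x_2 = 1.080000 - (-0.740404)×(1.080000 - 0.150000)/(-0.740404 - 0.710708)
       = 0.605484
Iteration 2:
  f(1.080000) = -0.740404
  f(0.605484) = -0.059674
  x_3 = 0.605484 - (-0.059674)×(0.605484 - 1.080000)/(-0.059674 - (-0.740404))
       = 0.563887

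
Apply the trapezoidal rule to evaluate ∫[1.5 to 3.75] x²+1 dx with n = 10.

f(x) = x²+1
a = 1.5, b = 3.75, n = 10
h = (b - a)/n = 0.225000

Trapezoidal rule: (h/2)[f(x₀) + 2f(x₁) + 2f(x₂) + ... + f(xₙ)]

x_0 = 1.5000, f(x_0) = 3.250000, coefficient = 1
x_1 = 1.7250, f(x_1) = 3.975625, coefficient = 2
x_2 = 1.9500, f(x_2) = 4.802500, coefficient = 2
x_3 = 2.1750, f(x_3) = 5.730625, coefficient = 2
x_4 = 2.4000, f(x_4) = 6.760000, coefficient = 2
x_5 = 2.6250, f(x_5) = 7.890625, coefficient = 2
x_6 = 2.8500, f(x_6) = 9.122500, coefficient = 2
x_7 = 3.0750, f(x_7) = 10.455625, coefficient = 2
x_8 = 3.3000, f(x_8) = 11.890000, coefficient = 2
x_9 = 3.5250, f(x_9) = 13.425625, coefficient = 2
x_10 = 3.7500, f(x_10) = 15.062500, coefficient = 1

I ≈ (0.225000/2) × 166.418750 = 18.722109
Exact value: 18.703125
Error: 0.018984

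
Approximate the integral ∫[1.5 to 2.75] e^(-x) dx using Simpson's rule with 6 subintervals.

f(x) = e^(-x)
a = 1.5, b = 2.75, n = 6
h = (b - a)/n = 0.208333

Simpson's rule: (h/3)[f(x₀) + 4f(x₁) + 2f(x₂) + ... + f(xₙ)]

x_0 = 1.5000, f(x_0) = 0.223130, coefficient = 1
x_1 = 1.7083, f(x_1) = 0.181167, coefficient = 4
x_2 = 1.9167, f(x_2) = 0.147096, coefficient = 2
x_3 = 2.1250, f(x_3) = 0.119433, coefficient = 4
x_4 = 2.3333, f(x_4) = 0.096972, coefficient = 2
x_5 = 2.5417, f(x_5) = 0.078735, coefficient = 4
x_6 = 2.7500, f(x_6) = 0.063928, coefficient = 1

I ≈ (0.208333/3) × 2.292537 = 0.159204
Exact value: 0.159202
Error: 0.000002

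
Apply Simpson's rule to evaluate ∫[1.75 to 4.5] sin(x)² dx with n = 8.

f(x) = sin(x)²
a = 1.75, b = 4.5, n = 8
h = (b - a)/n = 0.343750

Simpson's rule: (h/3)[f(x₀) + 4f(x₁) + 2f(x₂) + ... + f(xₙ)]

x_0 = 1.7500, f(x_0) = 0.968228, coefficient = 1
x_1 = 2.0938, f(x_1) = 0.750558, coefficient = 4
x_2 = 2.4375, f(x_2) = 0.419052, coefficient = 2
x_3 = 2.7812, f(x_3) = 0.124323, coefficient = 4
x_4 = 3.1250, f(x_4) = 0.000275, coefficient = 2
x_5 = 3.4688, f(x_5) = 0.103267, coefficient = 4
x_6 = 3.8125, f(x_6) = 0.386507, coefficient = 2
x_7 = 4.1562, f(x_7) = 0.721310, coefficient = 4
x_8 = 4.5000, f(x_8) = 0.955565, coefficient = 1

I ≈ (0.343750/3) × 10.333299 = 1.184024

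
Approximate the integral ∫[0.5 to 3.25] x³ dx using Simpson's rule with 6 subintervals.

f(x) = x³
a = 0.5, b = 3.25, n = 6
h = (b - a)/n = 0.458333

Simpson's rule: (h/3)[f(x₀) + 4f(x₁) + 2f(x₂) + ... + f(xₙ)]

x_0 = 0.5000, f(x_0) = 0.125000, coefficient = 1
x_1 = 0.9583, f(x_1) = 0.880136, coefficient = 4
x_2 = 1.4167, f(x_2) = 2.843171, coefficient = 2
x_3 = 1.8750, f(x_3) = 6.591797, coefficient = 4
x_4 = 2.3333, f(x_4) = 12.703704, coefficient = 2
x_5 = 2.7917, f(x_5) = 21.756583, coefficient = 4
x_6 = 3.2500, f(x_6) = 34.328125, coefficient = 1

I ≈ (0.458333/3) × 182.460937 = 27.875977
Exact value: 27.875977
Error: 0.000000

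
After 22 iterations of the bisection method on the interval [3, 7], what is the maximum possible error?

Bisection error bound: |error| ≤ (b-a)/2^n
|error| ≤ (7 - 3)/2^22 = 4/2^22
|error| ≤ 0.0000009537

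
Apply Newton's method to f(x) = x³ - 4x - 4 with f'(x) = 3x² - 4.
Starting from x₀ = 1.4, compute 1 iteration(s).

f(x) = x³ - 4x - 4
f'(x) = 3x² - 4
x₀ = 1.4

Newton-Raphson formula: x_{n+1} = x_n - f(x_n)/f'(x_n)

Iteration 1:
  f(1.400000) = -6.856000
  f'(1.400000) = 1.880000
  x_1 = 1.400000 - (-6.856000)/1.880000 = 5.046809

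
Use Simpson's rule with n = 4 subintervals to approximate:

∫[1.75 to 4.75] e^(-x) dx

f(x) = e^(-x)
a = 1.75, b = 4.75, n = 4
h = (b - a)/n = 0.750000

Simpson's rule: (h/3)[f(x₀) + 4f(x₁) + 2f(x₂) + ... + f(xₙ)]

x_0 = 1.7500, f(x_0) = 0.173774, coefficient = 1
x_1 = 2.5000, f(x_1) = 0.082085, coefficient = 4
x_2 = 3.2500, f(x_2) = 0.038774, coefficient = 2
x_3 = 4.0000, f(x_3) = 0.018316, coefficient = 4
x_4 = 4.7500, f(x_4) = 0.008652, coefficient = 1

I ≈ (0.750000/3) × 0.661577 = 0.165394
Exact value: 0.165122
Error: 0.000272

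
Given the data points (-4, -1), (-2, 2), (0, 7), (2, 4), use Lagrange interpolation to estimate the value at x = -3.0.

Lagrange interpolation formula:
P(x) = Σ yᵢ × Lᵢ(x)
where Lᵢ(x) = Π_{j≠i} (x - xⱼ)/(xᵢ - xⱼ)

L_0(-3.0) = (-3.0 - (-2))/(-4 - (-2)) × (-3.0 - 0)/(-4 - 0) × (-3.0 - 2)/(-4 - 2) = 0.312500
L_1(-3.0) = (-3.0 - (-4))/(-2 - (-4)) × (-3.0 - 0)/(-2 - 0) × (-3.0 - 2)/(-2 - 2) = 0.937500
L_2(-3.0) = (-3.0 - (-4))/(0 - (-4)) × (-3.0 - (-2))/(0 - (-2)) × (-3.0 - 2)/(0 - 2) = -0.312500
L_3(-3.0) = (-3.0 - (-4))/(2 - (-4)) × (-3.0 - (-2))/(2 - (-2)) × (-3.0 - 0)/(2 - 0) = 0.062500

P(-3.0) = (-1)×L_0(-3.0) + 2×L_1(-3.0) + 7×L_2(-3.0) + 4×L_3(-3.0)
P(-3.0) = -0.375000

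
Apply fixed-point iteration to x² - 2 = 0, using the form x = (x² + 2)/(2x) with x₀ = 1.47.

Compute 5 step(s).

Equation: x² - 2 = 0
Fixed-point form: x = (x² + 2)/(2x)
x₀ = 1.47

x_1 = g(1.470000) = 1.415272
x_2 = g(1.415272) = 1.414214
x_3 = g(1.414214) = 1.414214
x_4 = g(1.414214) = 1.414214
x_5 = g(1.414214) = 1.414214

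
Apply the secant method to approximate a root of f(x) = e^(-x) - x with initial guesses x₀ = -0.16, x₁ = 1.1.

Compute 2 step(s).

f(x) = e^(-x) - x
x₀ = -0.16, x₁ = 1.1

Secant formula: x_{n+1} = x_n - f(x_n)(x_n - x_{n-1})/(f(x_n) - f(x_{n-1}))

Iteration 1:
  f(-0.160000) = 1.333511
  f(1.100000) = -0.767129
  x_2 = 1.100000 - (-0.767129)×(1.100000 - (-0.160000))/(-0.767129 - 1.333511)
       = 0.639863
Iteration 2:
  f(1.100000) = -0.767129
  f(0.639863) = -0.112498
  x_3 = 0.639863 - (-0.112498)×(0.639863 - 1.100000)/(-0.112498 - (-0.767129))
       = 0.560788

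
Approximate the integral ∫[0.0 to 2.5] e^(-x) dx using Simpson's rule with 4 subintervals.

f(x) = e^(-x)
a = 0.0, b = 2.5, n = 4
h = (b - a)/n = 0.625000

Simpson's rule: (h/3)[f(x₀) + 4f(x₁) + 2f(x₂) + ... + f(xₙ)]

x_0 = 0.0000, f(x_0) = 1.000000, coefficient = 1
x_1 = 0.6250, f(x_1) = 0.535261, coefficient = 4
x_2 = 1.2500, f(x_2) = 0.286505, coefficient = 2
x_3 = 1.8750, f(x_3) = 0.153355, coefficient = 4
x_4 = 2.5000, f(x_4) = 0.082085, coefficient = 1

I ≈ (0.625000/3) × 4.409560 = 0.918658
Exact value: 0.917915
Error: 0.000743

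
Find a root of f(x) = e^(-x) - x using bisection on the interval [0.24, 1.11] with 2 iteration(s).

f(x) = e^(-x) - x
Initial interval: [0.24, 1.11]

Iteration 1:
  c_1 = (0.240000 + 1.110000)/2 = 0.675000
  f(c_1) = f(0.675000) = -0.165844
  f(a) × f(c) < 0, new interval: [0.240000, 0.675000]
Iteration 2:
  c_2 = (0.240000 + 0.675000)/2 = 0.457500
  f(c_2) = f(0.457500) = 0.175364
  f(a) × f(c) ≥ 0, new interval: [0.457500, 0.675000]

After 2 iteration(s), the approximation is c_2 = 0.457500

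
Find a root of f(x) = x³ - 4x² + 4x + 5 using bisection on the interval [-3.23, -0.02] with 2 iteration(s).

f(x) = x³ - 4x² + 4x + 5
Initial interval: [-3.23, -0.02]

Iteration 1:
  c_1 = (-3.230000 + (-0.020000))/2 = -1.625000
  f(c_1) = f(-1.625000) = -16.353516
  f(a) × f(c) ≥ 0, new interval: [-1.625000, -0.020000]
Iteration 2:
  c_2 = (-1.625000 + (-0.020000))/2 = -0.822500
  f(c_2) = f(-0.822500) = -1.552451
  f(a) × f(c) ≥ 0, new interval: [-0.822500, -0.020000]

After 2 iteration(s), the approximation is c_2 = -0.822500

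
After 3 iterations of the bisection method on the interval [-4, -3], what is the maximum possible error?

Bisection error bound: |error| ≤ (b-a)/2^n
|error| ≤ (-3 - (-4))/2^3 = 1/2^3
|error| ≤ 0.1250000000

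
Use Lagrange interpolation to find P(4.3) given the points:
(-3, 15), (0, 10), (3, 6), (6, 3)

Lagrange interpolation formula:
P(x) = Σ yᵢ × Lᵢ(x)
where Lᵢ(x) = Π_{j≠i} (x - xⱼ)/(xᵢ - xⱼ)

L_0(4.3) = (4.3 - 0)/(-3 - 0) × (4.3 - 3)/(-3 - 3) × (4.3 - 6)/(-3 - 6) = 0.058660
L_1(4.3) = (4.3 - (-3))/(0 - (-3)) × (4.3 - 3)/(0 - 3) × (4.3 - 6)/(0 - 6) = -0.298759
L_2(4.3) = (4.3 - (-3))/(3 - (-3)) × (4.3 - 0)/(3 - 0) × (4.3 - 6)/(3 - 6) = 0.988204
L_3(4.3) = (4.3 - (-3))/(6 - (-3)) × (4.3 - 0)/(6 - 0) × (4.3 - 3)/(6 - 3) = 0.251895

P(4.3) = 15×L_0(4.3) + 10×L_1(4.3) + 6×L_2(4.3) + 3×L_3(4.3)
P(4.3) = 4.577222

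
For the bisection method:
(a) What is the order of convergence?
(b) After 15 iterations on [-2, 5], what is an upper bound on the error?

(a) Bisection has linear (order 1) convergence; the error is halved each step.

(b) Error bound = (b-a)/2^n = (5 - (-2))/2^{15}
    = 7/2^{15}

(a) 1 (linear); (b) error ≤ 2.14e-04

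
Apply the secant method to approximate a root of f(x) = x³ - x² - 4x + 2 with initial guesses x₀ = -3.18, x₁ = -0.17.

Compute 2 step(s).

f(x) = x³ - x² - 4x + 2
x₀ = -3.18, x₁ = -0.17

Secant formula: x_{n+1} = x_n - f(x_n)(x_n - x_{n-1})/(f(x_n) - f(x_{n-1}))

Iteration 1:
  f(-3.180000) = -27.549832
  f(-0.170000) = 2.646187
  x_2 = -0.170000 - 2.646187×(-0.170000 - (-3.180000))/(2.646187 - (-27.549832))
       = -0.433777
Iteration 2:
  f(-0.170000) = 2.646187
  f(-0.433777) = 3.465326
  x_3 = -0.433777 - 3.465326×(-0.433777 - (-0.170000))/(3.465326 - 2.646187)
       = 0.682119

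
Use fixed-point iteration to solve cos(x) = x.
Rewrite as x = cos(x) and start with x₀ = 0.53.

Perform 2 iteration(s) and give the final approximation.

Equation: cos(x) = x
Fixed-point form: x = cos(x)
x₀ = 0.53

x_1 = g(0.530000) = 0.862807
x_2 = g(0.862807) = 0.650308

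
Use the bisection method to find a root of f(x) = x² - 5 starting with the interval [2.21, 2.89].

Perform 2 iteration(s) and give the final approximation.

f(x) = x² - 5
Initial interval: [2.21, 2.89]

Iteration 1:
  c_1 = (2.210000 + 2.890000)/2 = 2.550000
  f(c_1) = f(2.550000) = 1.502500
  f(a) × f(c) < 0, new interval: [2.210000, 2.550000]
Iteration 2:
  c_2 = (2.210000 + 2.550000)/2 = 2.380000
  f(c_2) = f(2.380000) = 0.664400
  f(a) × f(c) < 0, new interval: [2.210000, 2.380000]

After 2 iteration(s), the approximation is c_2 = 2.380000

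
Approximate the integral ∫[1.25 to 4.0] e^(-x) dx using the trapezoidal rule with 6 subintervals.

f(x) = e^(-x)
a = 1.25, b = 4.0, n = 6
h = (b - a)/n = 0.458333

Trapezoidal rule: (h/2)[f(x₀) + 2f(x₁) + 2f(x₂) + ... + f(xₙ)]

x_0 = 1.2500, f(x_0) = 0.286505, coefficient = 1
x_1 = 1.7083, f(x_1) = 0.181167, coefficient = 2
x_2 = 2.1667, f(x_2) = 0.114559, coefficient = 2
x_3 = 2.6250, f(x_3) = 0.072440, coefficient = 2
x_4 = 3.0833, f(x_4) = 0.045806, coefficient = 2
x_5 = 3.5417, f(x_5) = 0.028965, coefficient = 2
x_6 = 4.0000, f(x_6) = 0.018316, coefficient = 1

I ≈ (0.458333/2) × 1.190695 = 0.272868
Exact value: 0.268189
Error: 0.004679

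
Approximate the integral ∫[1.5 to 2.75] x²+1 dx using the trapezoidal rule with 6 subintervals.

f(x) = x²+1
a = 1.5, b = 2.75, n = 6
h = (b - a)/n = 0.208333

Trapezoidal rule: (h/2)[f(x₀) + 2f(x₁) + 2f(x₂) + ... + f(xₙ)]

x_0 = 1.5000, f(x_0) = 3.250000, coefficient = 1
x_1 = 1.7083, f(x_1) = 3.918403, coefficient = 2
x_2 = 1.9167, f(x_2) = 4.673611, coefficient = 2
x_3 = 2.1250, f(x_3) = 5.515625, coefficient = 2
x_4 = 2.3333, f(x_4) = 6.444444, coefficient = 2
x_5 = 2.5417, f(x_5) = 7.460069, coefficient = 2
x_6 = 2.7500, f(x_6) = 8.562500, coefficient = 1

I ≈ (0.208333/2) × 67.836806 = 7.066334
Exact value: 7.057292
Error: 0.009042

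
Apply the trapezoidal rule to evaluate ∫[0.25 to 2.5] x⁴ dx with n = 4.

f(x) = x⁴
a = 0.25, b = 2.5, n = 4
h = (b - a)/n = 0.562500

Trapezoidal rule: (h/2)[f(x₀) + 2f(x₁) + 2f(x₂) + ... + f(xₙ)]

x_0 = 0.2500, f(x_0) = 0.003906, coefficient = 1
x_1 = 0.8125, f(x_1) = 0.435806, coefficient = 2
x_2 = 1.3750, f(x_2) = 3.574463, coefficient = 2
x_3 = 1.9375, f(x_3) = 14.091812, coefficient = 2
x_4 = 2.5000, f(x_4) = 39.062500, coefficient = 1

I ≈ (0.562500/2) × 75.270569 = 21.169847
Exact value: 19.531055
Error: 1.638793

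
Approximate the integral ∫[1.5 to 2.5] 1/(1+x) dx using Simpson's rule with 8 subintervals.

f(x) = 1/(1+x)
a = 1.5, b = 2.5, n = 8
h = (b - a)/n = 0.125000

Simpson's rule: (h/3)[f(x₀) + 4f(x₁) + 2f(x₂) + ... + f(xₙ)]

x_0 = 1.5000, f(x_0) = 0.400000, coefficient = 1
x_1 = 1.6250, f(x_1) = 0.380952, coefficient = 4
x_2 = 1.7500, f(x_2) = 0.363636, coefficient = 2
x_3 = 1.8750, f(x_3) = 0.347826, coefficient = 4
x_4 = 2.0000, f(x_4) = 0.333333, coefficient = 2
x_5 = 2.1250, f(x_5) = 0.320000, coefficient = 4
x_6 = 2.2500, f(x_6) = 0.307692, coefficient = 2
x_7 = 2.3750, f(x_7) = 0.296296, coefficient = 4
x_8 = 2.5000, f(x_8) = 0.285714, coefficient = 1

I ≈ (0.125000/3) × 8.075337 = 0.336472
Exact value: 0.336472
Error: 0.000000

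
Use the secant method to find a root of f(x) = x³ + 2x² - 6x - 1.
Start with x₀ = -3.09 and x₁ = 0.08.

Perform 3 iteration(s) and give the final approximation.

f(x) = x³ + 2x² - 6x - 1
x₀ = -3.09, x₁ = 0.08

Secant formula: x_{n+1} = x_n - f(x_n)(x_n - x_{n-1})/(f(x_n) - f(x_{n-1}))

Iteration 1:
  f(-3.090000) = 7.132571
  f(0.080000) = -1.466688
  x_2 = 0.080000 - (-1.466688)×(0.080000 - (-3.090000))/(-1.466688 - 7.132571)
       = -0.460675
Iteration 2:
  f(0.080000) = -1.466688
  f(-0.460675) = 2.090725
  x_3 = -0.460675 - 2.090725×(-0.460675 - 0.080000)/(2.090725 - (-1.466688))
       = -0.142915
Iteration 3:
  f(-0.460675) = 2.090725
  f(-0.142915) = -0.104579
  x_4 = -0.142915 - (-0.104579)×(-0.142915 - (-0.460675))/(-0.104579 - 2.090725)
       = -0.158052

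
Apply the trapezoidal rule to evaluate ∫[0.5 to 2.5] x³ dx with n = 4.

f(x) = x³
a = 0.5, b = 2.5, n = 4
h = (b - a)/n = 0.500000

Trapezoidal rule: (h/2)[f(x₀) + 2f(x₁) + 2f(x₂) + ... + f(xₙ)]

x_0 = 0.5000, f(x_0) = 0.125000, coefficient = 1
x_1 = 1.0000, f(x_1) = 1.000000, coefficient = 2
x_2 = 1.5000, f(x_2) = 3.375000, coefficient = 2
x_3 = 2.0000, f(x_3) = 8.000000, coefficient = 2
x_4 = 2.5000, f(x_4) = 15.625000, coefficient = 1

I ≈ (0.500000/2) × 40.500000 = 10.125000
Exact value: 9.750000
Error: 0.375000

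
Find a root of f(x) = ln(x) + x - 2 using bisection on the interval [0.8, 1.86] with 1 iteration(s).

f(x) = ln(x) + x - 2
Initial interval: [0.8, 1.86]

Iteration 1:
  c_1 = (0.800000 + 1.860000)/2 = 1.330000
  f(c_1) = f(1.330000) = -0.384821
  f(a) × f(c) ≥ 0, new interval: [1.330000, 1.860000]

After 1 iteration(s), the approximation is c_1 = 1.330000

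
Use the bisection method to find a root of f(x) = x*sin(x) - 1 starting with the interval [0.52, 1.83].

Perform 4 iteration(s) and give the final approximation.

f(x) = x*sin(x) - 1
Initial interval: [0.52, 1.83]

Iteration 1:
  c_1 = (0.520000 + 1.830000)/2 = 1.175000
  f(c_1) = f(1.175000) = 0.084161
  f(a) × f(c) < 0, new interval: [0.520000, 1.175000]
Iteration 2:
  c_2 = (0.520000 + 1.175000)/2 = 0.847500
  f(c_2) = f(0.847500) = -0.364690
  f(a) × f(c) ≥ 0, new interval: [0.847500, 1.175000]
Iteration 3:
  c_3 = (0.847500 + 1.175000)/2 = 1.011250
  f(c_3) = f(1.011250) = -0.142970
  f(a) × f(c) ≥ 0, new interval: [1.011250, 1.175000]
Iteration 4:
  c_4 = (1.011250 + 1.175000)/2 = 1.093125
  f(c_4) = f(1.093125) = -0.029231
  f(a) × f(c) ≥ 0, new interval: [1.093125, 1.175000]

After 4 iteration(s), the approximation is c_4 = 1.093125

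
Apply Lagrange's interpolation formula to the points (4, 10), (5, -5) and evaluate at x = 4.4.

Lagrange interpolation formula:
P(x) = Σ yᵢ × Lᵢ(x)
where Lᵢ(x) = Π_{j≠i} (x - xⱼ)/(xᵢ - xⱼ)

L_0(4.4) = (4.4 - 5)/(4 - 5) = 0.600000
L_1(4.4) = (4.4 - 4)/(5 - 4) = 0.400000

P(4.4) = 10×L_0(4.4) + (-5)×L_1(4.4)
P(4.4) = 4.000000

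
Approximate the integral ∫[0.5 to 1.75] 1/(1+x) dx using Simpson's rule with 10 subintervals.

f(x) = 1/(1+x)
a = 0.5, b = 1.75, n = 10
h = (b - a)/n = 0.125000

Simpson's rule: (h/3)[f(x₀) + 4f(x₁) + 2f(x₂) + ... + f(xₙ)]

x_0 = 0.5000, f(x_0) = 0.666667, coefficient = 1
x_1 = 0.6250, f(x_1) = 0.615385, coefficient = 4
x_2 = 0.7500, f(x_2) = 0.571429, coefficient = 2
x_3 = 0.8750, f(x_3) = 0.533333, coefficient = 4
x_4 = 1.0000, f(x_4) = 0.500000, coefficient = 2
x_5 = 1.1250, f(x_5) = 0.470588, coefficient = 4
x_6 = 1.2500, f(x_6) = 0.444444, coefficient = 2
x_7 = 1.3750, f(x_7) = 0.421053, coefficient = 4
x_8 = 1.5000, f(x_8) = 0.400000, coefficient = 2
x_9 = 1.6250, f(x_9) = 0.380952, coefficient = 4
x_10 = 1.7500, f(x_10) = 0.363636, coefficient = 1

I ≈ (0.125000/3) × 14.547294 = 0.606137
Exact value: 0.606136
Error: 0.000001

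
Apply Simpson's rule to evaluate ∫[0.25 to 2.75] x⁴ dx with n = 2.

f(x) = x⁴
a = 0.25, b = 2.75, n = 2
h = (b - a)/n = 1.250000

Simpson's rule: (h/3)[f(x₀) + 4f(x₁) + 2f(x₂) + ... + f(xₙ)]

x_0 = 0.2500, f(x_0) = 0.003906, coefficient = 1
x_1 = 1.5000, f(x_1) = 5.062500, coefficient = 4
x_2 = 2.7500, f(x_2) = 57.191406, coefficient = 1

I ≈ (1.250000/3) × 77.445312 = 32.268880
Exact value: 31.455078
Error: 0.813802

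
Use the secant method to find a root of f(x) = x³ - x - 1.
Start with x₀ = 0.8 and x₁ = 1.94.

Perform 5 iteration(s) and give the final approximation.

f(x) = x³ - x - 1
x₀ = 0.8, x₁ = 1.94

Secant formula: x_{n+1} = x_n - f(x_n)(x_n - x_{n-1})/(f(x_n) - f(x_{n-1}))

Iteration 1:
  f(0.800000) = -1.288000
  f(1.940000) = 4.361384
  x_2 = 1.940000 - 4.361384×(1.940000 - 0.800000)/(4.361384 - (-1.288000))
       = 1.059908
Iteration 2:
  f(1.940000) = 4.361384
  f(1.059908) = -0.869202
  x_3 = 1.059908 - (-0.869202)×(1.059908 - 1.940000)/(-0.869202 - 4.361384)
       = 1.206159
Iteration 3:
  f(1.059908) = -0.869202
  f(1.206159) = -0.451416
  x_4 = 1.206159 - (-0.451416)×(1.206159 - 1.059908)/(-0.451416 - (-0.869202))
       = 1.364182
Iteration 4:
  f(1.206159) = -0.451416
  f(1.364182) = 0.174551
  x_5 = 1.364182 - 0.174551×(1.364182 - 1.206159)/(0.174551 - (-0.451416))
       = 1.320117
Iteration 5:
  f(1.364182) = 0.174551
  f(1.320117) = -0.019536
  x_6 = 1.320117 - (-0.019536)×(1.320117 - 1.364182)/(-0.019536 - 0.174551)
       = 1.324553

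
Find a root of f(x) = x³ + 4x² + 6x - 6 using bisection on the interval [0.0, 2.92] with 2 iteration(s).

f(x) = x³ + 4x² + 6x - 6
Initial interval: [0.0, 2.92]

Iteration 1:
  c_1 = (0.000000 + 2.920000)/2 = 1.460000
  f(c_1) = f(1.460000) = 14.398536
  f(a) × f(c) < 0, new interval: [0.000000, 1.460000]
Iteration 2:
  c_2 = (0.000000 + 1.460000)/2 = 0.730000
  f(c_2) = f(0.730000) = 0.900617
  f(a) × f(c) < 0, new interval: [0.000000, 0.730000]

After 2 iteration(s), the approximation is c_2 = 0.730000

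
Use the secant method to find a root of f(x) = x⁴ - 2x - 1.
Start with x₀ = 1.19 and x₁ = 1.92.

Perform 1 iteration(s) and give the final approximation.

f(x) = x⁴ - 2x - 1
x₀ = 1.19, x₁ = 1.92

Secant formula: x_{n+1} = x_n - f(x_n)(x_n - x_{n-1})/(f(x_n) - f(x_{n-1}))

Iteration 1:
  f(1.190000) = -1.374661
  f(1.920000) = 8.749545
  x_2 = 1.920000 - 8.749545×(1.920000 - 1.190000)/(8.749545 - (-1.374661))
       = 1.289119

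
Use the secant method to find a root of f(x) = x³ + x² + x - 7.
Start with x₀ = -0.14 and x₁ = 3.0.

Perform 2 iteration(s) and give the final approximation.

f(x) = x³ + x² + x - 7
x₀ = -0.14, x₁ = 3.0

Secant formula: x_{n+1} = x_n - f(x_n)(x_n - x_{n-1})/(f(x_n) - f(x_{n-1}))

Iteration 1:
  f(-0.140000) = -7.123144
  f(3.000000) = 32.000000
  x_2 = 3.000000 - 32.000000×(3.000000 - (-0.140000))/(32.000000 - (-7.123144))
       = 0.431699
Iteration 2:
  f(3.000000) = 32.000000
  f(0.431699) = -6.301483
  x_3 = 0.431699 - (-6.301483)×(0.431699 - 3.000000)/(-6.301483 - 32.000000)
       = 0.854244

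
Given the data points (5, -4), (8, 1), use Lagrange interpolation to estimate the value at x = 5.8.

Lagrange interpolation formula:
P(x) = Σ yᵢ × Lᵢ(x)
where Lᵢ(x) = Π_{j≠i} (x - xⱼ)/(xᵢ - xⱼ)

L_0(5.8) = (5.8 - 8)/(5 - 8) = 0.733333
L_1(5.8) = (5.8 - 5)/(8 - 5) = 0.266667

P(5.8) = (-4)×L_0(5.8) + 1×L_1(5.8)
P(5.8) = -2.666667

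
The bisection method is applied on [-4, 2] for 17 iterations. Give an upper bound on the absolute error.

Bisection error bound: |error| ≤ (b-a)/2^n
|error| ≤ (2 - (-4))/2^17 = 6/2^17
|error| ≤ 0.0000457764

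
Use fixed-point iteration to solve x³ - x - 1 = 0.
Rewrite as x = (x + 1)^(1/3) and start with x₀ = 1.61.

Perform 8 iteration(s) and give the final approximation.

Equation: x³ - x - 1 = 0
Fixed-point form: x = (x + 1)^(1/3)
x₀ = 1.61

x_1 = g(1.610000) = 1.376830
x_2 = g(1.376830) = 1.334543
x_3 = g(1.334543) = 1.326582
x_4 = g(1.326582) = 1.325072
x_5 = g(1.325072) = 1.324785
x_6 = g(1.324785) = 1.324731
x_7 = g(1.324731) = 1.324720
x_8 = g(1.324720) = 1.324718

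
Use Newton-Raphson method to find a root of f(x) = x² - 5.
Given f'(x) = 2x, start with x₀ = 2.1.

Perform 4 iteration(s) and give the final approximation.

f(x) = x² - 5
f'(x) = 2x
x₀ = 2.1

Newton-Raphson formula: x_{n+1} = x_n - f(x_n)/f'(x_n)

Iteration 1:
  f(2.100000) = -0.590000
  f'(2.100000) = 4.200000
  x_1 = 2.100000 - (-0.590000)/4.200000 = 2.240476
Iteration 2:
  f(2.240476) = 0.019734
  f'(2.240476) = 4.480952
  x_2 = 2.240476 - 0.019734/4.480952 = 2.236072
Iteration 3:
  f(2.236072) = 0.000019
  f'(2.236072) = 4.472145
  x_3 = 2.236072 - 0.000019/4.472145 = 2.236068
Iteration 4:
  f(2.236068) = 0.000000
  f'(2.236068) = 4.472136
  x_4 = 2.236068 - 0.000000/4.472136 = 2.236068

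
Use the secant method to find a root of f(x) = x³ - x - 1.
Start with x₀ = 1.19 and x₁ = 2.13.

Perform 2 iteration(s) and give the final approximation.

f(x) = x³ - x - 1
x₀ = 1.19, x₁ = 2.13

Secant formula: x_{n+1} = x_n - f(x_n)(x_n - x_{n-1})/(f(x_n) - f(x_{n-1}))

Iteration 1:
  f(1.190000) = -0.504841
  f(2.130000) = 6.533597
  x_2 = 2.130000 - 6.533597×(2.130000 - 1.190000)/(6.533597 - (-0.504841))
       = 1.257423
Iteration 2:
  f(2.130000) = 6.533597
  f(1.257423) = -0.269297
  x_3 = 1.257423 - (-0.269297)×(1.257423 - 2.130000)/(-0.269297 - 6.533597)
       = 1.291964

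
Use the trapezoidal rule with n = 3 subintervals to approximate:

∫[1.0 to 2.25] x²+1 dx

f(x) = x²+1
a = 1.0, b = 2.25, n = 3
h = (b - a)/n = 0.416667

Trapezoidal rule: (h/2)[f(x₀) + 2f(x₁) + 2f(x₂) + ... + f(xₙ)]

x_0 = 1.0000, f(x_0) = 2.000000, coefficient = 1
x_1 = 1.4167, f(x_1) = 3.006944, coefficient = 2
x_2 = 1.8333, f(x_2) = 4.361111, coefficient = 2
x_3 = 2.2500, f(x_3) = 6.062500, coefficient = 1

I ≈ (0.416667/2) × 22.798611 = 4.749711
Exact value: 4.713542
Error: 0.036169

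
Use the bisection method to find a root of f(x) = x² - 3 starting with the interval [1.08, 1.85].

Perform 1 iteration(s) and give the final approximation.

f(x) = x² - 3
Initial interval: [1.08, 1.85]

Iteration 1:
  c_1 = (1.080000 + 1.850000)/2 = 1.465000
  f(c_1) = f(1.465000) = -0.853775
  f(a) × f(c) ≥ 0, new interval: [1.465000, 1.850000]

After 1 iteration(s), the approximation is c_1 = 1.465000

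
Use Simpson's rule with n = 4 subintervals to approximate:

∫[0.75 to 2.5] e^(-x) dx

f(x) = e^(-x)
a = 0.75, b = 2.5, n = 4
h = (b - a)/n = 0.437500

Simpson's rule: (h/3)[f(x₀) + 4f(x₁) + 2f(x₂) + ... + f(xₙ)]

x_0 = 0.7500, f(x_0) = 0.472367, coefficient = 1
x_1 = 1.1875, f(x_1) = 0.304983, coefficient = 4
x_2 = 1.6250, f(x_2) = 0.196912, coefficient = 2
x_3 = 2.0625, f(x_3) = 0.127136, coefficient = 4
x_4 = 2.5000, f(x_4) = 0.082085, coefficient = 1

I ≈ (0.437500/3) × 2.676749 = 0.390359
Exact value: 0.390282
Error: 0.000078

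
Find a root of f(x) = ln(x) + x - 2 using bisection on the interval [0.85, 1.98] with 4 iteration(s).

f(x) = ln(x) + x - 2
Initial interval: [0.85, 1.98]

Iteration 1:
  c_1 = (0.850000 + 1.980000)/2 = 1.415000
  f(c_1) = f(1.415000) = -0.237870
  f(a) × f(c) ≥ 0, new interval: [1.415000, 1.980000]
Iteration 2:
  c_2 = (1.415000 + 1.980000)/2 = 1.697500
  f(c_2) = f(1.697500) = 0.226657
  f(a) × f(c) < 0, new interval: [1.415000, 1.697500]
Iteration 3:
  c_3 = (1.415000 + 1.697500)/2 = 1.556250
  f(c_3) = f(1.556250) = -0.001471
  f(a) × f(c) ≥ 0, new interval: [1.556250, 1.697500]
Iteration 4:
  c_4 = (1.556250 + 1.697500)/2 = 1.626875
  f(c_4) = f(1.626875) = 0.113536
  f(a) × f(c) < 0, new interval: [1.556250, 1.626875]

After 4 iteration(s), the approximation is c_4 = 1.626875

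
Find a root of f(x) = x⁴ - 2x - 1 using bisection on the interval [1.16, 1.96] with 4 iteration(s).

f(x) = x⁴ - 2x - 1
Initial interval: [1.16, 1.96]

Iteration 1:
  c_1 = (1.160000 + 1.960000)/2 = 1.560000
  f(c_1) = f(1.560000) = 1.802409
  f(a) × f(c) < 0, new interval: [1.160000, 1.560000]
Iteration 2:
  c_2 = (1.160000 + 1.560000)/2 = 1.360000
  f(c_2) = f(1.360000) = -0.298980
  f(a) × f(c) ≥ 0, new interval: [1.360000, 1.560000]
Iteration 3:
  c_3 = (1.360000 + 1.560000)/2 = 1.460000
  f(c_3) = f(1.460000) = 0.623719
  f(a) × f(c) < 0, new interval: [1.360000, 1.460000]
Iteration 4:
  c_4 = (1.360000 + 1.460000)/2 = 1.410000
  f(c_4) = f(1.410000) = 0.132542
  f(a) × f(c) < 0, new interval: [1.360000, 1.410000]

After 4 iteration(s), the approximation is c_4 = 1.410000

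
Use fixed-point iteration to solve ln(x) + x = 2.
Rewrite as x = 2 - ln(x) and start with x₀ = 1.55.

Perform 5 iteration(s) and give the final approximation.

Equation: ln(x) + x = 2
Fixed-point form: x = 2 - ln(x)
x₀ = 1.55

x_1 = g(1.550000) = 1.561745
x_2 = g(1.561745) = 1.554196
x_3 = g(1.554196) = 1.559042
x_4 = g(1.559042) = 1.555929
x_5 = g(1.555929) = 1.557927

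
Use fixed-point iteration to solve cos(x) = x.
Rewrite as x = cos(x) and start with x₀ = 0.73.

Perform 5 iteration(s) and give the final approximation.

Equation: cos(x) = x
Fixed-point form: x = cos(x)
x₀ = 0.73

x_1 = g(0.730000) = 0.745174
x_2 = g(0.745174) = 0.734970
x_3 = g(0.734970) = 0.741851
x_4 = g(0.741851) = 0.737219
x_5 = g(0.737219) = 0.740341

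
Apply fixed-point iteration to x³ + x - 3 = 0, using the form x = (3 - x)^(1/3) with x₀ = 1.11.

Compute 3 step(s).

Equation: x³ + x - 3 = 0
Fixed-point form: x = (3 - x)^(1/3)
x₀ = 1.11

x_1 = g(1.110000) = 1.236386
x_2 = g(1.236386) = 1.208188
x_3 = g(1.208188) = 1.214593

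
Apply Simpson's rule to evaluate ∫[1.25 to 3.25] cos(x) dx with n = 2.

f(x) = cos(x)
a = 1.25, b = 3.25, n = 2
h = (b - a)/n = 1.000000

Simpson's rule: (h/3)[f(x₀) + 4f(x₁) + 2f(x₂) + ... + f(xₙ)]

x_0 = 1.2500, f(x_0) = 0.315322, coefficient = 1
x_1 = 2.2500, f(x_1) = -0.628174, coefficient = 4
x_2 = 3.2500, f(x_2) = -0.994130, coefficient = 1

I ≈ (1.000000/3) × -3.191502 = -1.063834
Exact value: -1.057180
Error: 0.006654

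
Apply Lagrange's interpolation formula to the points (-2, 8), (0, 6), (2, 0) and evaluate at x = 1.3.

Lagrange interpolation formula:
P(x) = Σ yᵢ × Lᵢ(x)
where Lᵢ(x) = Π_{j≠i} (x - xⱼ)/(xᵢ - xⱼ)

L_0(1.3) = (1.3 - 0)/(-2 - 0) × (1.3 - 2)/(-2 - 2) = -0.113750
L_1(1.3) = (1.3 - (-2))/(0 - (-2)) × (1.3 - 2)/(0 - 2) = 0.577500
L_2(1.3) = (1.3 - (-2))/(2 - (-2)) × (1.3 - 0)/(2 - 0) = 0.536250

P(1.3) = 8×L_0(1.3) + 6×L_1(1.3) + 0×L_2(1.3)
P(1.3) = 2.555000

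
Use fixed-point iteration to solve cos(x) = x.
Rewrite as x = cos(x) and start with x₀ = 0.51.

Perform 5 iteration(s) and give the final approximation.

Equation: cos(x) = x
Fixed-point form: x = cos(x)
x₀ = 0.51

x_1 = g(0.510000) = 0.872745
x_2 = g(0.872745) = 0.642726
x_3 = g(0.642726) = 0.800465
x_4 = g(0.800465) = 0.696373
x_5 = g(0.696373) = 0.767173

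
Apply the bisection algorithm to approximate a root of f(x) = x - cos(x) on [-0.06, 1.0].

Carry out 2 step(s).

f(x) = x - cos(x)
Initial interval: [-0.06, 1.0]

Iteration 1:
  c_1 = (-0.060000 + 1.000000)/2 = 0.470000
  f(c_1) = f(0.470000) = -0.421568
  f(a) × f(c) ≥ 0, new interval: [0.470000, 1.000000]
Iteration 2:
  c_2 = (0.470000 + 1.000000)/2 = 0.735000
  f(c_2) = f(0.735000) = -0.006831
  f(a) × f(c) ≥ 0, new interval: [0.735000, 1.000000]

After 2 iteration(s), the approximation is c_2 = 0.735000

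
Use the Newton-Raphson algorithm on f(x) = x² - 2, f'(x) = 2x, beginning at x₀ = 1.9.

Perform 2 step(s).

f(x) = x² - 2
f'(x) = 2x
x₀ = 1.9

Newton-Raphson formula: x_{n+1} = x_n - f(x_n)/f'(x_n)

Iteration 1:
  f(1.900000) = 1.610000
  f'(1.900000) = 3.800000
  x_1 = 1.900000 - 1.610000/3.800000 = 1.476316
Iteration 2:
  f(1.476316) = 0.179508
  f'(1.476316) = 2.952632
  x_2 = 1.476316 - 0.179508/2.952632 = 1.415520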